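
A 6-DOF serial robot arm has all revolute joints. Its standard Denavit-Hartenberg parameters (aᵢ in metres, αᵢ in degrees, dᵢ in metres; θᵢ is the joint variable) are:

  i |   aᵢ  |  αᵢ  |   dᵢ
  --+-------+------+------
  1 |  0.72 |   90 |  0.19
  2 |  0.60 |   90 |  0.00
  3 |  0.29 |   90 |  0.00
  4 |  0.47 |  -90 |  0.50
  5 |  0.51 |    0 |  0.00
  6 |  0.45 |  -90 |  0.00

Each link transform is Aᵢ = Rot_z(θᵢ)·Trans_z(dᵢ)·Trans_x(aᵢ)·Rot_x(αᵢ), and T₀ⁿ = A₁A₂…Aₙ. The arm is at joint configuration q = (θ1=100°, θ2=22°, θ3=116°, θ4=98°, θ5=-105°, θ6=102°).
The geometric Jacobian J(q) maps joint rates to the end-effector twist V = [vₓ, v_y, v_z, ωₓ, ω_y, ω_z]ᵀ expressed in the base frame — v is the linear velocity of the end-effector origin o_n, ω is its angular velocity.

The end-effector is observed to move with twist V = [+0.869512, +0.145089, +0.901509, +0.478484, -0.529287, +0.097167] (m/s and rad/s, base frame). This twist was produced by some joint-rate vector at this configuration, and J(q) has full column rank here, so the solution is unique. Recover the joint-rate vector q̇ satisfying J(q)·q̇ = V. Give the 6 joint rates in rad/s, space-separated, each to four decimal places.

-0.6240 0.2520 -0.9290 -0.2050 -0.7220 0.4780

o_n = [0.1917, 2.4118, 0.0043]
J₁: ẑ×o_n = [-2.4118, 0.1917, 0.0000], ω = ẑ
J2: z=[0.9848, 0.1736, 0.0000] o=[-0.1250, 0.7091, 0.1900] → [-0.0322, 0.1828, 1.6219, 0.9848, 0.1736, 0.0000]
J3: z=[-0.0650, 0.3689, -0.9272] o=[-0.2216, 1.2569, 0.4148] → [0.9194, -0.4100, -0.2276, -0.0650, 0.3689, -0.9272]
J4: z=[0.2870, 0.8968, 0.3367] o=[0.0555, 1.1861, 0.3671] → [-0.7381, 0.1500, 0.2296, 0.2870, 0.8968, 0.3367]
J5: z=[-0.9374, 0.1905, 0.2917] o=[0.1062, 1.8222, 0.1147] → [-0.1930, -0.0785, -0.5690, -0.9374, 0.1905, 0.2917]
J6: z=[-0.9374, 0.1905, 0.2917] o=[0.2737, 2.2113, 0.3987] → [-0.1336, -0.3936, -0.1724, -0.9374, 0.1905, 0.2917]
q̇ = J⁺·V = [-0.6240, 0.2520, -0.9290, -0.2050, -0.7220, 0.4780]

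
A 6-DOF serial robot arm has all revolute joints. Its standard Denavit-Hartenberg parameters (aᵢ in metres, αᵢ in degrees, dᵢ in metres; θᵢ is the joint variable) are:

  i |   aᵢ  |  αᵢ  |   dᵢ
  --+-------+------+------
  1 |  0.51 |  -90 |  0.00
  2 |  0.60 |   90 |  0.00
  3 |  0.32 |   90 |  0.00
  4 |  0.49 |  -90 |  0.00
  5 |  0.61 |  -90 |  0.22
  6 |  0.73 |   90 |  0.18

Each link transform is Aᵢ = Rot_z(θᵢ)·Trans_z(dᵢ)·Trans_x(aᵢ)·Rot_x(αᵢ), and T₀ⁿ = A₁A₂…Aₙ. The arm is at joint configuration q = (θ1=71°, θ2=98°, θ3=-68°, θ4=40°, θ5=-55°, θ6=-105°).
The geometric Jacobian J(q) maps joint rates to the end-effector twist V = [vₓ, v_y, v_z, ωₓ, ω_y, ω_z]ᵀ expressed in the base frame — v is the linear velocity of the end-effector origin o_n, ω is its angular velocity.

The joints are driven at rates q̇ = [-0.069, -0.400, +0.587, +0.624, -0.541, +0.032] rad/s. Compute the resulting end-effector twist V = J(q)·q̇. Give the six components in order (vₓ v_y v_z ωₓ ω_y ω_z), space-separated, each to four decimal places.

o_n = [0.9880, 1.4558, -0.6974]
J₁: ẑ×o_n = [-1.4558, 0.9880, 0.0000], ω = ẑ
J2: z=[-0.9455, 0.3256, 0.0000] o=[0.1660, 0.4822, 0.0000] → [-0.2271, -0.6594, -1.1882, -0.9455, 0.3256, 0.0000]
J3: z=[0.3224, 0.9363, -0.1392] o=[0.1389, 0.4033, -0.5942] → [0.0498, -0.0849, -0.4557, 0.3224, 0.9363, -0.1392]
J4: z=[0.3962, 0.0000, 0.9182] o=[0.4140, 0.2909, -0.7129] → [-1.0696, 0.5209, 0.4615, 0.3962, 0.0000, 0.9182]
J5: z=[-0.3056, 0.9430, 0.1318] o=[0.8382, 0.4540, -0.8959] → [0.0551, 0.0804, -0.4474, -0.3056, 0.9430, 0.1318]
J6: z=[0.4820, 0.2726, -0.8327] o=[1.2719, 0.7779, -0.5389] → [0.5213, 0.3128, 0.4041, 0.4820, 0.2726, -0.8327]
V = J·q̇ = [-0.4601, 0.4373, 0.7508, 0.9955, -0.0820, 0.3243]

-0.4601 0.4373 0.7508 0.9955 -0.0820 0.3243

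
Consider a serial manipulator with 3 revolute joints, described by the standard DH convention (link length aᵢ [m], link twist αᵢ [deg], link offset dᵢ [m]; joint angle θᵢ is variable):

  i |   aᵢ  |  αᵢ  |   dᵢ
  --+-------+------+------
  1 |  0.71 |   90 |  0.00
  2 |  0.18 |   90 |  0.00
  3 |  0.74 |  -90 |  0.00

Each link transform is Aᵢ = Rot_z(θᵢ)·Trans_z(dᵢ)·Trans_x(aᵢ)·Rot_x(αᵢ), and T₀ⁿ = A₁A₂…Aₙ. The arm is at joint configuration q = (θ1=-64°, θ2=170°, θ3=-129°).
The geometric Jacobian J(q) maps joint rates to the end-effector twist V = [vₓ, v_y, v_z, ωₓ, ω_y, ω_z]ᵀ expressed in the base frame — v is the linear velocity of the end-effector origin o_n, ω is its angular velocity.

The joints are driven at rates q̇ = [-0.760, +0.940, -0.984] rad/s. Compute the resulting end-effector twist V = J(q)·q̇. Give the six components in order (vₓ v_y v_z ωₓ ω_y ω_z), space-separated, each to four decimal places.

-0.6327 -1.4668 0.1662 -0.9198 -0.2585 -1.7291

o_n = [0.9515, -0.6389, -0.0496]
J₁: ẑ×o_n = [0.6389, 0.9515, -0.0000], ω = ẑ
J2: z=[-0.8988, -0.4384, 0.0000] o=[0.3112, -0.6381, 0.0000] → [0.0217, -0.0446, 0.2814, -0.8988, -0.4384, 0.0000]
J3: z=[0.0761, -0.1561, 0.9848] o=[0.2335, -0.4788, 0.0313] → [0.1703, 0.7132, 0.0999, 0.0761, -0.1561, 0.9848]
V = J·q̇ = [-0.6327, -1.4668, 0.1662, -0.9198, -0.2585, -1.7291]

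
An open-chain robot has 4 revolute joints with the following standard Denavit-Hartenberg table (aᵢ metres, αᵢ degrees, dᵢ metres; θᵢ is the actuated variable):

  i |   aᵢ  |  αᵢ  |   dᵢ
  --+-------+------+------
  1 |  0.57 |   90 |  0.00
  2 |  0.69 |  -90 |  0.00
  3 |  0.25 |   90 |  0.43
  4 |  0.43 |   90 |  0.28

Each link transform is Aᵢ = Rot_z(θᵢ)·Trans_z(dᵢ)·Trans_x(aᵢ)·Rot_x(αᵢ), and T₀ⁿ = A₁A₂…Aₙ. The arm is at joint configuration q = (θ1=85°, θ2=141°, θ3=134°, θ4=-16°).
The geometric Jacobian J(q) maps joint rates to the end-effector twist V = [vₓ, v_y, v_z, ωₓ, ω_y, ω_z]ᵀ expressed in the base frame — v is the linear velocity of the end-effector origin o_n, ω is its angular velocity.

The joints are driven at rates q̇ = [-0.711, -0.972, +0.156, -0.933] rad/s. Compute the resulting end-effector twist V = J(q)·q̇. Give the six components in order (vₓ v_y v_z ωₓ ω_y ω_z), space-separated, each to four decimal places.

0.2145 0.7543 0.7979 -0.2857 0.4500 -1.2546

o_n = [-0.6657, 0.0977, 0.0289]
J₁: ẑ×o_n = [-0.0977, -0.6657, 0.0000], ω = ẑ
J2: z=[0.9962, -0.0872, 0.0000] o=[0.0497, 0.5678, 0.0000] → [-0.0025, -0.0288, -0.5307, 0.9962, -0.0872, 0.0000]
J3: z=[-0.0548, -0.6269, -0.7771] o=[0.0029, 0.0336, 0.4342] → [0.3039, 0.4974, -0.4227, -0.0548, -0.6269, -0.7771]
J4: z=[-0.7407, -0.4964, 0.4527] o=[-0.1880, -0.0858, -0.0092] → [-0.1020, -0.1880, -0.3730, -0.7407, -0.4964, 0.4527]
V = J·q̇ = [0.2145, 0.7543, 0.7979, -0.2857, 0.4500, -1.2546]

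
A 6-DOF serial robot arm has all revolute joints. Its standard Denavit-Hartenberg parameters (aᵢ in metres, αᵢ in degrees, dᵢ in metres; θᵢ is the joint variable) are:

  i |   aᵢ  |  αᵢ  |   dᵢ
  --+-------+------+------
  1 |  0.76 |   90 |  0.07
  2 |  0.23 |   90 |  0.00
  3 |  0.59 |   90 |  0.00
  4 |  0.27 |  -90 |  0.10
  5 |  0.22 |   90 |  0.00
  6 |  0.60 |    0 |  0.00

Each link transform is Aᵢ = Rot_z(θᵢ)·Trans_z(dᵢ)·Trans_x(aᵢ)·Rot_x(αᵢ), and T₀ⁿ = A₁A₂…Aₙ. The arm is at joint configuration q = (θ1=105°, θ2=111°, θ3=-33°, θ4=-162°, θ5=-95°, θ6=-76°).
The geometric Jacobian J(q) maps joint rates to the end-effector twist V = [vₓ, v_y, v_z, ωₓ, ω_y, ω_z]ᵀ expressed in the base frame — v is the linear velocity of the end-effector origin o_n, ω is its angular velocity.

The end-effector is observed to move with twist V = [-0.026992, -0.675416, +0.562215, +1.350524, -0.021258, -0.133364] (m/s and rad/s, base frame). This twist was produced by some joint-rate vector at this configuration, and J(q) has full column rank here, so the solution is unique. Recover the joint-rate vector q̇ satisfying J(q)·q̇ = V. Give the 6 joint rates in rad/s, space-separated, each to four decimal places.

0.6800 0.9940 0.2870 0.0030 0.6650 -0.9470

o_n = [-0.7728, 0.9950, 0.3647]
J₁: ẑ×o_n = [-0.9950, -0.7728, 0.0000], ω = ẑ
J2: z=[0.9659, 0.2588, 0.0000] o=[-0.1967, 0.7341, 0.0700] → [0.0763, -0.2847, 0.4011, 0.9659, 0.2588, 0.0000]
J3: z=[-0.2416, 0.9018, 0.3584] o=[-0.1754, 0.6545, 0.2847] → [-0.0499, -0.1948, 0.4565, -0.2416, 0.9018, 0.3584]
J4: z=[-0.8606, -0.0285, -0.5085] o=[-0.4399, 0.4000, 0.7467] → [0.3134, -0.1594, -0.5215, -0.8606, -0.0285, -0.5085]
J5: z=[0.0913, -0.9909, -0.0989] o=[-0.3906, 0.4327, 0.4649] → [0.1549, 0.0469, -0.3273, 0.0913, -0.9909, -0.0989]
J6: z=[-0.4241, -0.1285, 0.8964] o=[-0.5889, 0.4239, 0.3698] → [-0.5113, -0.1671, -0.2658, -0.4241, -0.1285, 0.8964]
q̇ = J⁺·V = [0.6800, 0.9940, 0.2870, 0.0030, 0.6650, -0.9470]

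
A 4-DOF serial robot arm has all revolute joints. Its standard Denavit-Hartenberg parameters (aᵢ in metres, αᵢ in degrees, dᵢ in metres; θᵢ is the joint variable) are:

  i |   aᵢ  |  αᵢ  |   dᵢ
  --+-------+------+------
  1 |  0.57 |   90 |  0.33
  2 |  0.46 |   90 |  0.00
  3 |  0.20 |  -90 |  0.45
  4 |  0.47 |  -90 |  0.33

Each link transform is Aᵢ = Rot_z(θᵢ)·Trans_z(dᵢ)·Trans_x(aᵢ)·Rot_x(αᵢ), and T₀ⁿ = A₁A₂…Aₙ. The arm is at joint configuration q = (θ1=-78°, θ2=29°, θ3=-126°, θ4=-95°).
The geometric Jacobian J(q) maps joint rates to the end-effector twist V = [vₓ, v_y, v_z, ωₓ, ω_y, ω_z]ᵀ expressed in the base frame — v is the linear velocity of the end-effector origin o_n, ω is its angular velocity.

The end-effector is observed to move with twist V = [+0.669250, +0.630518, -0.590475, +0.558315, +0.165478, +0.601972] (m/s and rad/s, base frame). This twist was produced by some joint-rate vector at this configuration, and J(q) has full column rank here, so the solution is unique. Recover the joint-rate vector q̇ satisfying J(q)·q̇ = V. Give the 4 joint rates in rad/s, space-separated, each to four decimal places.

o_n = [0.6418, -1.4679, -0.1660]
J₁: ẑ×o_n = [1.4679, 0.6418, -0.0000], ω = ẑ
J2: z=[-0.9781, -0.2079, 0.0000] o=[0.1185, -0.5575, 0.3300] → [0.1031, -0.4851, 0.9992, -0.9781, -0.2079, 0.0000]
J3: z=[0.1008, -0.4742, -0.8746] o=[0.2022, -0.9511, 0.5530] → [-0.1110, -0.3121, 0.1564, 0.1008, -0.4742, -0.8746]
J4: z=[0.7221, -0.5699, 0.3922] o=[0.3844, -1.0303, 0.1024] → [0.3246, 0.2948, -0.1693, 0.7221, -0.5699, 0.3922]
q̇ = J⁺·V = [0.4810, -0.5670, -0.1280, 0.0230]

0.4810 -0.5670 -0.1280 0.0230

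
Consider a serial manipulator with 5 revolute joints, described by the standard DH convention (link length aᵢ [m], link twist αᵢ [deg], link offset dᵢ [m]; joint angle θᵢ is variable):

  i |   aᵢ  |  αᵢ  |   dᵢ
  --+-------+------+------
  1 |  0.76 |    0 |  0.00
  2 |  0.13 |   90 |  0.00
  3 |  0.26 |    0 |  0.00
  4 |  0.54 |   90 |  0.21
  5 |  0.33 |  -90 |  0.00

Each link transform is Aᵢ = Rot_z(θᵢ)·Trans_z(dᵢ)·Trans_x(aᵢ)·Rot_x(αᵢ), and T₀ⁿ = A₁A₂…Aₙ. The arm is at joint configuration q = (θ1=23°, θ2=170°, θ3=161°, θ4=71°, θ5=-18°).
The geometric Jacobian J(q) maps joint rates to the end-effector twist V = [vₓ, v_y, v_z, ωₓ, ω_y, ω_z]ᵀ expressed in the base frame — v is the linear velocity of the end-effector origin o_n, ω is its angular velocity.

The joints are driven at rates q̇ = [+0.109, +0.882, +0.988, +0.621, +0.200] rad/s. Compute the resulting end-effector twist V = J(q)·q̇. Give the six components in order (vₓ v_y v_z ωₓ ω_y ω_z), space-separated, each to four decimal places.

o_n = [1.3004, 0.5465, -0.5882]
J₁: ẑ×o_n = [-0.5465, 1.3004, 0.0000], ω = ẑ
J2: z=[0.0000, 0.0000, 1.0000] o=[0.6996, 0.2970, 0.0000] → [-0.2496, 0.6008, 0.0000, 0.0000, 0.0000, 1.0000]
J3: z=[-0.2250, 0.9744, 0.0000] o=[0.5729, 0.2677, 0.0000] → [-0.5731, -0.1323, -0.7715, -0.2250, 0.9744, 0.0000]
J4: z=[-0.2250, 0.9744, 0.0000] o=[0.8124, 0.3230, 0.0846] → [-0.6556, -0.1514, -0.5257, -0.2250, 0.9744, 0.0000]
J5: z=[0.7678, 0.1773, 0.6157] o=[1.0891, 0.6024, -0.3409] → [-0.0094, 0.3199, -0.0804, 0.7678, 0.1773, 0.6157]
V = J·q̇ = [-1.2549, 0.5109, -1.1048, -0.2084, 1.6032, 1.1141]

-1.2549 0.5109 -1.1048 -0.2084 1.6032 1.1141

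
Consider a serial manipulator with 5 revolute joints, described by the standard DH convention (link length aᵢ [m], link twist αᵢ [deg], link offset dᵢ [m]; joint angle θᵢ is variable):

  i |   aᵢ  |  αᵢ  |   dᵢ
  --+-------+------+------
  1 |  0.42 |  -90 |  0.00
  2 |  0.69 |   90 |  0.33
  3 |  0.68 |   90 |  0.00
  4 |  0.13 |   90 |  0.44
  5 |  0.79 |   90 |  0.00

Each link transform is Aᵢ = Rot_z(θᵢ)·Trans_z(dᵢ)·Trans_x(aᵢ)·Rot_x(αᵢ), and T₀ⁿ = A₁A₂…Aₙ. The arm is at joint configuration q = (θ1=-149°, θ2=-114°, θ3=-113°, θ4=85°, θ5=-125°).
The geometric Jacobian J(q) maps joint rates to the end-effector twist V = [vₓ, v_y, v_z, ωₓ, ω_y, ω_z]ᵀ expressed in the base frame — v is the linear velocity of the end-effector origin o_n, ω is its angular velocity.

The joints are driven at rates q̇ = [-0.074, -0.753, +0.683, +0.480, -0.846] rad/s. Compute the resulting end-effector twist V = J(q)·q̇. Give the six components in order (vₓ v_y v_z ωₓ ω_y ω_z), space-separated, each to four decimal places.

o_n = [-0.5746, 0.0642, 0.7028]
J₁: ẑ×o_n = [-0.0642, -0.5746, 0.0000], ω = ẑ
J2: z=[0.5150, -0.8572, 0.0000] o=[-0.3600, -0.2163, 0.0000] → [-0.6024, -0.3620, -0.0395, 0.5150, -0.8572, 0.0000]
J3: z=[0.7831, 0.4705, -0.4067] o=[0.0505, -0.3546, 0.6303] → [0.2044, 0.1975, 0.6221, 0.7831, 0.4705, -0.4067]
J4: z=[-0.1197, -0.5278, -0.8409] o=[-0.3645, 0.1262, 0.3876] → [-0.2185, 0.2144, -0.1034, -0.1197, -0.5278, -0.8409]
J5: z=[-0.6762, 0.6635, -0.3201] o=[-0.3227, -0.0370, -0.0391] → [0.5246, 0.5823, 0.0987, -0.6762, 0.6635, -0.3201]
V = J·q̇ = [0.0493, 0.0602, 0.3214, 0.6617, 0.1522, -0.4846]

0.0493 0.0602 0.3214 0.6617 0.1522 -0.4846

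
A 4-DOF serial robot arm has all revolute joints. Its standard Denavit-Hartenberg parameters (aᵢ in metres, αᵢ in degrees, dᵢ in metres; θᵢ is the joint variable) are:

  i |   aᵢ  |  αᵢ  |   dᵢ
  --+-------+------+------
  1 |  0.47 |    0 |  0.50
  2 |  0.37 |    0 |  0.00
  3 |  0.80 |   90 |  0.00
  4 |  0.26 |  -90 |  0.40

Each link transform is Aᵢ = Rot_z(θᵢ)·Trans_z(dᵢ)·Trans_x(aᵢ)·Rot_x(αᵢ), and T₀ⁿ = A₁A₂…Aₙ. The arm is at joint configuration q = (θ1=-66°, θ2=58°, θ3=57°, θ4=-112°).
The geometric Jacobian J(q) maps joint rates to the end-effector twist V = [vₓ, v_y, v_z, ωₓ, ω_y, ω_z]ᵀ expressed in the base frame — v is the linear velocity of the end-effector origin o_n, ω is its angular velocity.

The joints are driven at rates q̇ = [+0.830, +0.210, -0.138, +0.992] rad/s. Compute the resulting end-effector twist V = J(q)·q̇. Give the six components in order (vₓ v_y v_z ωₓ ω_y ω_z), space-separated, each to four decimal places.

0.3252 1.4083 -0.0966 0.7487 -0.6508 0.9020

o_n = [1.3204, -0.2130, 0.2589]
J₁: ẑ×o_n = [0.2130, 1.3204, -0.0000], ω = ẑ
J2: z=[0.0000, 0.0000, 1.0000] o=[0.1912, -0.4294, 0.5000] → [-0.2163, 1.1292, 0.0000, 0.0000, 0.0000, 1.0000]
J3: z=[0.0000, 0.0000, 1.0000] o=[0.5576, -0.4809, 0.5000] → [-0.2678, 0.7628, 0.0000, 0.0000, 0.0000, 1.0000]
J4: z=[0.7547, -0.6561, 0.0000] o=[1.0824, 0.1229, 0.5000] → [0.1582, 0.1819, -0.0974, 0.7547, -0.6561, 0.0000]
V = J·q̇ = [0.3252, 1.4083, -0.0966, 0.7487, -0.6508, 0.9020]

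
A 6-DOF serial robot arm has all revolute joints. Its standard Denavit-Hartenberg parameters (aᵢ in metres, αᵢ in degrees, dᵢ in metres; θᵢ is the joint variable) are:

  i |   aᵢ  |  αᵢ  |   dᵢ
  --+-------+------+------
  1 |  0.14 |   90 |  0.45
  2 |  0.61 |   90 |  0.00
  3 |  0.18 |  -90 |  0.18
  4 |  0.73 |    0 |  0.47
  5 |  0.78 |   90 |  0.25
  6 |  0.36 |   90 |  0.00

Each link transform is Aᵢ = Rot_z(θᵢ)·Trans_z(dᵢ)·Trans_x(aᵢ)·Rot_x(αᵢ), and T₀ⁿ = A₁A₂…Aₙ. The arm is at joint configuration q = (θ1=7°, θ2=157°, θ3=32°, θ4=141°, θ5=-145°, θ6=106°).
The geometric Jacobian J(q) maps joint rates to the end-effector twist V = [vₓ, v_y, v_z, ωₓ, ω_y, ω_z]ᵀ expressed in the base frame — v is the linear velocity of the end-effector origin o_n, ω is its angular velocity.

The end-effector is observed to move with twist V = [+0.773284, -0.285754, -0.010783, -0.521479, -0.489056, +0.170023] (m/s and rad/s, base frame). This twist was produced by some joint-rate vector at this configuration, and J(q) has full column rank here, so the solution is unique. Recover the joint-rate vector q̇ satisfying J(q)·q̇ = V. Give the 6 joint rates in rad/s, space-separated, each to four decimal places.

0.6780 0.8530 0.0760 -0.2490 -0.2930 -0.7710

o_n = [-0.0892, -1.0776, 0.3508]
J₁: ẑ×o_n = [1.0776, -0.0892, 0.0000], ω = ẑ
J2: z=[0.1219, -0.9925, 0.0000] o=[0.1390, 0.0171, 0.4500] → [0.0984, 0.0121, -0.3599, 0.1219, -0.9925, 0.0000]
J3: z=[0.3878, 0.0476, 0.9205] o=[-0.4184, -0.0514, 0.6883] → [0.9286, 0.4339, -0.4137, 0.3878, 0.0476, 0.9205]
J4: z=[0.5875, -0.7823, -0.2071] o=[-0.4764, -0.1546, 0.9137] → [0.2492, 0.2505, -0.2394, 0.5875, -0.7823, -0.2071]
J5: z=[0.5875, -0.7823, -0.2071] o=[0.0245, -0.1918, 0.2055] → [-0.2971, -0.0618, -0.6094, 0.5875, -0.7823, -0.2071]
J6: z=[0.4364, 0.0908, 0.8951] o=[-0.3602, -0.8680, 0.4616] → [0.1775, 0.2909, -0.1161, 0.4364, 0.0908, 0.8951]
q̇ = J⁺·V = [0.6780, 0.8530, 0.0760, -0.2490, -0.2930, -0.7710]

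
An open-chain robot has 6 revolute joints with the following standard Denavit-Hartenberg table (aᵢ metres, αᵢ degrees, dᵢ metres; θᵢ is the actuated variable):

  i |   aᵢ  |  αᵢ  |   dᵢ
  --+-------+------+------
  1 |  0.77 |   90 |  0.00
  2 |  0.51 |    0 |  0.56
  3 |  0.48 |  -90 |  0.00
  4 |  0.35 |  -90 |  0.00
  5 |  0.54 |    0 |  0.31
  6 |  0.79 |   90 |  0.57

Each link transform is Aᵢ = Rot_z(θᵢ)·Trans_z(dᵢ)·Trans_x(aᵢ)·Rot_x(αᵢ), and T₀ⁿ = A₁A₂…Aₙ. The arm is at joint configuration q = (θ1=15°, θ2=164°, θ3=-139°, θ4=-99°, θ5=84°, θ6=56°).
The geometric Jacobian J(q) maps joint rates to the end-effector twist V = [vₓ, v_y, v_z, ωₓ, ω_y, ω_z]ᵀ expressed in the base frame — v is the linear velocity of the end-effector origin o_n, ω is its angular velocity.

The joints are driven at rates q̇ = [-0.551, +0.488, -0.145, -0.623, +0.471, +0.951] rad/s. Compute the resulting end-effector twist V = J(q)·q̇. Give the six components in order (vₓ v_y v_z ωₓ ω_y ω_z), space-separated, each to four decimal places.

o_n = [2.0348, 0.0262, -0.2231]
J₁: ẑ×o_n = [-0.0262, 2.0348, 0.0000], ω = ẑ
J2: z=[0.2588, -0.9659, 0.0000] o=[0.7438, 0.1993, 0.0000] → [0.2155, 0.0577, 1.2023, 0.2588, -0.9659, 0.0000]
J3: z=[0.2588, -0.9659, 0.0000] o=[0.4152, -0.4685, 0.1406] → [0.3512, 0.0941, 1.6925, 0.2588, -0.9659, 0.0000]
J4: z=[-0.4082, -0.1094, 0.9063] o=[0.8354, -0.3559, 0.3434] → [-0.2843, 0.8558, -0.0248, -0.4082, -0.1094, 0.9063]
J5: z=[0.9051, 0.0806, 0.4174] o=[0.8769, -0.7027, 0.3203] → [-0.3480, 0.9751, 0.5664, 0.9051, 0.0806, 0.4174]
J6: z=[0.9051, 0.0806, 0.4174] o=[1.3834, -0.6749, -0.0408] → [-0.3073, 0.4369, 0.5820, 0.9051, 0.0806, 0.4174]
V = J·q̇ = [-0.2104, -0.7651, 1.1770, 1.6302, -0.1486, -0.5221]

-0.2104 -0.7651 1.1770 1.6302 -0.1486 -0.5221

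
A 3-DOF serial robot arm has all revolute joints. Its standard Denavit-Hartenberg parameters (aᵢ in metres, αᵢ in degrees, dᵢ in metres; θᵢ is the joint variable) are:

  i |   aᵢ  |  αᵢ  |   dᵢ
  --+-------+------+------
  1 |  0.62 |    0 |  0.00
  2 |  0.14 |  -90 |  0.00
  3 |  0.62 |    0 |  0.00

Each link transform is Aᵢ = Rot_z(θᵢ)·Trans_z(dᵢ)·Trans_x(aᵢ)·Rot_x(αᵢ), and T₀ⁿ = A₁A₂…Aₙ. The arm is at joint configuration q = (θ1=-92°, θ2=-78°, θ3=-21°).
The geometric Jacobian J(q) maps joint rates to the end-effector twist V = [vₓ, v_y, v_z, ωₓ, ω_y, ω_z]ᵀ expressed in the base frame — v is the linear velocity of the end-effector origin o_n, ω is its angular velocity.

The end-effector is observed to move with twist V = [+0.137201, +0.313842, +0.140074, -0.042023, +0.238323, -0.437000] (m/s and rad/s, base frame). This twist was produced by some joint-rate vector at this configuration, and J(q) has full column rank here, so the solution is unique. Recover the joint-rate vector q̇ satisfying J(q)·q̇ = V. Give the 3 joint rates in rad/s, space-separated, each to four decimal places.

0.2240 -0.6610 -0.2420

o_n = [-0.7295, -0.7444, 0.2222]
J₁: ẑ×o_n = [0.7444, -0.7295, 0.0000], ω = ẑ
J2: z=[0.0000, 0.0000, 1.0000] o=[-0.0216, -0.6196, 0.0000] → [0.1248, -0.7079, 0.0000, 0.0000, 0.0000, 1.0000]
J3: z=[0.1736, -0.9848, 0.0000] o=[-0.1595, -0.6439, 0.0000] → [-0.2188, -0.0386, -0.5788, 0.1736, -0.9848, 0.0000]
q̇ = J⁺·V = [0.2240, -0.6610, -0.2420]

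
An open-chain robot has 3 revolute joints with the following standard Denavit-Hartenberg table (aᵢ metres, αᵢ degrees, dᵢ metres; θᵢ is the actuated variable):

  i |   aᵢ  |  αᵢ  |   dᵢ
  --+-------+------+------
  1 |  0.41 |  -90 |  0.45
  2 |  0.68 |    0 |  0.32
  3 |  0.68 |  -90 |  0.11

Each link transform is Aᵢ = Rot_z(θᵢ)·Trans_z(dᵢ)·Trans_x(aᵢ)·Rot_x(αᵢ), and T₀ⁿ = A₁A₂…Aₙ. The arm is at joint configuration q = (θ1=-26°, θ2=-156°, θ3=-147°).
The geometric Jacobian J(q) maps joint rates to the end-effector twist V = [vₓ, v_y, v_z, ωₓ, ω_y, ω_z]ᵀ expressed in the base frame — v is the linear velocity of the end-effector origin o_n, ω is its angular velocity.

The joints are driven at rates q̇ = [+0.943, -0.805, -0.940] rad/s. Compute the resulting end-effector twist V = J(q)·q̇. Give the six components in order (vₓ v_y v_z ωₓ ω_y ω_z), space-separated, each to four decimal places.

0.3957 -0.0260 0.1462 -0.7650 -1.5684 0.9430

o_n = [0.3315, 0.3167, 0.1563]
J₁: ẑ×o_n = [-0.3167, 0.3315, 0.0000], ω = ẑ
J2: z=[0.4384, 0.8988, 0.0000] o=[0.3685, -0.1797, 0.4500] → [-0.2640, 0.1288, 0.2509, 0.4384, 0.8988, 0.0000]
J3: z=[0.4384, 0.8988, 0.0000] o=[-0.0496, 0.3802, 0.7266] → [-0.5126, 0.2500, -0.3704, 0.4384, 0.8988, 0.0000]
V = J·q̇ = [0.3957, -0.0260, 0.1462, -0.7650, -1.5684, 0.9430]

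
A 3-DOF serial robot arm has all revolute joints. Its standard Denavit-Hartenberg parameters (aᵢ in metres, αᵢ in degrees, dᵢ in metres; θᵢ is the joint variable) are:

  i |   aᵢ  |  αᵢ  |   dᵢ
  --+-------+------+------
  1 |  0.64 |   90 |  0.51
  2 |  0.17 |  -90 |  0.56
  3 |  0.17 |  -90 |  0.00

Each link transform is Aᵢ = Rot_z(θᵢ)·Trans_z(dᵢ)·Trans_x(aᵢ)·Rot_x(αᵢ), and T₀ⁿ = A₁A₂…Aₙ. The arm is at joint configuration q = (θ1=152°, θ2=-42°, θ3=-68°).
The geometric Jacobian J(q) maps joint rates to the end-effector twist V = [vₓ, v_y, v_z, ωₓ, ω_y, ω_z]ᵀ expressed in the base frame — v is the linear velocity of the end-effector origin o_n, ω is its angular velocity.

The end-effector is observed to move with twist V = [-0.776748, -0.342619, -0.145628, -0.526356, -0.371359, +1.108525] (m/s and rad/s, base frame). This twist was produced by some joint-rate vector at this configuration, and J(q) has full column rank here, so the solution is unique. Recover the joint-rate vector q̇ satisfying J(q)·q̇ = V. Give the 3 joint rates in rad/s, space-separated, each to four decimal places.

0.7860 -0.5750 0.4340

o_n = [-0.3815, 1.0156, 0.3536]
J₁: ẑ×o_n = [-1.0156, -0.3815, 0.0000], ω = ẑ
J2: z=[0.4695, 0.8829, 0.0000] o=[-0.5651, 0.3005, 0.5100] → [-0.1381, 0.0734, 0.1737, 0.4695, 0.8829, 0.0000]
J3: z=[-0.5908, 0.3141, 0.7431] o=[-0.4137, 0.8542, 0.3962] → [-0.1333, -0.0012, -0.1055, -0.5908, 0.3141, 0.7431]
q̇ = J⁺·V = [0.7860, -0.5750, 0.4340]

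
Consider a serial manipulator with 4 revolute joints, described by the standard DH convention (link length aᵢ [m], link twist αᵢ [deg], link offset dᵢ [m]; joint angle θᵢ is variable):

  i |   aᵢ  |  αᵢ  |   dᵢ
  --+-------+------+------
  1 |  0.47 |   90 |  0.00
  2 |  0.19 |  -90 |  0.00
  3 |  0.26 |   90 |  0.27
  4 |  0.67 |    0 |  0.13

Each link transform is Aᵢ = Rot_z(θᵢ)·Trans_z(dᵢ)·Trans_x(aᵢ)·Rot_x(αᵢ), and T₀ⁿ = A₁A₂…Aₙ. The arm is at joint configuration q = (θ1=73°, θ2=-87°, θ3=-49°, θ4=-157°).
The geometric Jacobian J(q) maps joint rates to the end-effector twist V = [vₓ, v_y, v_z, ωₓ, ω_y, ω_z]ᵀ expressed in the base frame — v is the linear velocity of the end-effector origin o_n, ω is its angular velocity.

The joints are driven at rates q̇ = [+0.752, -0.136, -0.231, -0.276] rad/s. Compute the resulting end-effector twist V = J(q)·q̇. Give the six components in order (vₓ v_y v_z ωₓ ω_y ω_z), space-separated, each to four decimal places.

-0.4492 0.1904 0.0137 -0.3675 -0.1175 0.5319

o_n = [-0.0383, 0.5040, 0.1424]
J₁: ẑ×o_n = [-0.5040, -0.0383, 0.0000], ω = ẑ
J2: z=[0.9563, -0.2924, 0.0000] o=[0.1374, 0.4495, 0.0000] → [-0.0416, -0.1362, 0.0008, 0.9563, -0.2924, 0.0000]
J3: z=[0.2920, 0.9550, 0.0523] o=[0.1403, 0.4590, -0.1897] → [0.3148, -0.1063, 0.1837, 0.2920, 0.9550, 0.0523]
J4: z=[0.6158, -0.2296, 0.7537] o=[0.4094, 0.6680, -0.3460] → [0.0115, -0.6382, -0.2038, 0.6158, -0.2296, 0.7537]
V = J·q̇ = [-0.4492, 0.1904, 0.0137, -0.3675, -0.1175, 0.5319]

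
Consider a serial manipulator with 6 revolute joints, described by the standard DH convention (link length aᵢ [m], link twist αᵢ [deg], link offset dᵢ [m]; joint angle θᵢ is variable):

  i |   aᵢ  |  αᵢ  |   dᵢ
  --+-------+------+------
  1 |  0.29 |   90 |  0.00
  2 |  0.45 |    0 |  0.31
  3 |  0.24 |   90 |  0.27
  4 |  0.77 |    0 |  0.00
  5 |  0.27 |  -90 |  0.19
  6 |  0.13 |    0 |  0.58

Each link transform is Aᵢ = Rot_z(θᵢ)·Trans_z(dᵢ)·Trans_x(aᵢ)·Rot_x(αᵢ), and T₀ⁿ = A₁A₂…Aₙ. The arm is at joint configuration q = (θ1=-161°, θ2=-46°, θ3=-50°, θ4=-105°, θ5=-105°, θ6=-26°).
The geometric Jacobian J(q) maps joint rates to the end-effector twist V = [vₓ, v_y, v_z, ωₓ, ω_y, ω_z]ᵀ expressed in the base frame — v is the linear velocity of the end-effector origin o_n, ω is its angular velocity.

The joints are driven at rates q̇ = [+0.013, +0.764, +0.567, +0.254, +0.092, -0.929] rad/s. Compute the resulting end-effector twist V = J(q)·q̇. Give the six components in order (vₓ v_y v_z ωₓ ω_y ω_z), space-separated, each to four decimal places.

0.7689 -0.0512 -0.3352 -0.3240 2.1470 -0.4128

o_n = [-0.2414, -0.5830, 0.2832]
J₁: ẑ×o_n = [0.5830, -0.2414, 0.0000], ω = ẑ
J2: z=[-0.3256, 0.9455, 0.0000] o=[-0.2742, -0.0944, 0.0000] → [0.2678, 0.0922, 0.1280, -0.3256, 0.9455, 0.0000]
J3: z=[-0.3256, 0.9455, 0.0000] o=[-0.6707, 0.0969, -0.3237] → [0.5739, 0.1976, -0.1846, -0.3256, 0.9455, 0.0000]
J4: z=[0.9403, 0.3238, 0.1045] o=[-0.7349, 0.3604, -0.5624] → [0.3724, -0.7436, -1.0469, 0.9403, 0.3238, 0.1045]
J5: z=[0.9403, 0.3238, 0.1045] o=[-0.5124, -0.3496, -0.3642] → [0.2340, -0.5805, -0.3072, 0.9403, 0.3238, 0.1045]
J6: z=[0.2325, -0.8359, 0.4973] o=[-0.4008, -0.1684, -0.1118] → [-0.1240, -0.0126, 0.0369, 0.2325, -0.8359, 0.4973]
V = J·q̇ = [0.7689, -0.0512, -0.3352, -0.3240, 2.1470, -0.4128]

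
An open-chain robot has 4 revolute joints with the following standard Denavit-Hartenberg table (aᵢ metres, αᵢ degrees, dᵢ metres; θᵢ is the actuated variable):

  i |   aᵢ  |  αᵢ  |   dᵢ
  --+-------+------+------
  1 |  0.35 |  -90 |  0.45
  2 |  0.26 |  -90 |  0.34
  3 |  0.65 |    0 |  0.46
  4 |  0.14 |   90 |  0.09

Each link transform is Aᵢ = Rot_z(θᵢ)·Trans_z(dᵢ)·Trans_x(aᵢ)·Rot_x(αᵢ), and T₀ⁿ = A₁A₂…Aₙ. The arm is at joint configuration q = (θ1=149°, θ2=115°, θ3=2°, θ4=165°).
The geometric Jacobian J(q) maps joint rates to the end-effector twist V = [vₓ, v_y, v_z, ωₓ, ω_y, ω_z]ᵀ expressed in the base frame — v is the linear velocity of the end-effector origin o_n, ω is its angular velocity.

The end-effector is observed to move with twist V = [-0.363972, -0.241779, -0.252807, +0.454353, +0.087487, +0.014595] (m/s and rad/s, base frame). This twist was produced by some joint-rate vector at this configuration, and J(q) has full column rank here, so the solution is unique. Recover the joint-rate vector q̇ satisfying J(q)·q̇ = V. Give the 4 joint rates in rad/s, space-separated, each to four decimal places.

-0.1460 -0.3090 -0.4210 0.8010

o_n = [0.2601, -0.4898, -0.0183]
J₁: ẑ×o_n = [0.4898, 0.2601, -0.0000], ω = ẑ
J2: z=[-0.5150, -0.8572, 0.0000] o=[-0.3000, 0.1803, 0.4500] → [0.4014, -0.2412, 0.8252, -0.5150, -0.8572, 0.0000]
J3: z=[0.7769, -0.4668, 0.4226] o=[-0.3809, -0.1678, 0.2144] → [0.2447, 0.4517, 0.0491, 0.7769, -0.4668, 0.4226]
J4: z=[0.7769, -0.4668, 0.4226] o=[0.2234, -0.5044, -0.1800] → [-0.0817, -0.1101, 0.0285, 0.7769, -0.4668, 0.4226]
q̇ = J⁺·V = [-0.1460, -0.3090, -0.4210, 0.8010]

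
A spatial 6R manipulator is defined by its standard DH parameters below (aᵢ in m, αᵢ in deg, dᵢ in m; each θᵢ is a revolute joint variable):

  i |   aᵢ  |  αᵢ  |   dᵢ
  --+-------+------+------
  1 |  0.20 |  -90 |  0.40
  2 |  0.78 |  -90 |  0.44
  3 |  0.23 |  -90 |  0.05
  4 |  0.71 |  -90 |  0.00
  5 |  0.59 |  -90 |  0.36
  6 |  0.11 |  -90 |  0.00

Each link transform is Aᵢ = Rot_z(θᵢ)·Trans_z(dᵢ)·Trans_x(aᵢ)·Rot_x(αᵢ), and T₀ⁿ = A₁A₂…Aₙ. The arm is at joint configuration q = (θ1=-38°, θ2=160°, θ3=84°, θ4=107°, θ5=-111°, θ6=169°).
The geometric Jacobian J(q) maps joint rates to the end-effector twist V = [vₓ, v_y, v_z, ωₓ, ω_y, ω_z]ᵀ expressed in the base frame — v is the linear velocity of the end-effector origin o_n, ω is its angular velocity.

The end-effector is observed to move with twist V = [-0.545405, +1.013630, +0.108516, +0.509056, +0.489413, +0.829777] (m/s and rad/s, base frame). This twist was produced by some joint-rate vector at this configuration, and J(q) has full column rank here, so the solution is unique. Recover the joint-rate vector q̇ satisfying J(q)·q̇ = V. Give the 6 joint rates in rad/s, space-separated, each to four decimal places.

0.6850 0.7700 0.9360 -0.1500 -0.2970 0.8370

o_n = [0.4249, 0.4838, -0.0474]
J₁: ẑ×o_n = [-0.4838, 0.4249, 0.0000], ω = ẑ
J2: z=[0.6157, 0.7880, 0.0000] o=[0.1576, -0.1231, 0.4000] → [-0.3526, 0.2754, 0.1630, 0.6157, 0.7880, 0.0000]
J3: z=[-0.2695, 0.2106, 0.9397] o=[-0.1491, 0.6748, 0.1332] → [0.1415, 0.4907, -0.0694, -0.2695, 0.2106, 0.9397]
J4: z=[0.6721, -0.6577, 0.3401] o=[-0.3212, 0.5190, 0.1720] → [0.1563, 0.4012, 0.4671, 0.6721, -0.6577, 0.3401]
J5: z=[0.5808, 0.7532, 0.3089] o=[0.0050, 0.5262, -0.4586] → [0.3228, -0.1091, -0.3409, 0.5808, 0.7532, 0.3089]
J6: z=[0.6697, -0.2263, -0.7073] o=[0.4871, 0.4329, 0.0277] → [0.0530, 0.0943, 0.0200, 0.6697, -0.2263, -0.7073]
q̇ = J⁺·V = [0.6850, 0.7700, 0.9360, -0.1500, -0.2970, 0.8370]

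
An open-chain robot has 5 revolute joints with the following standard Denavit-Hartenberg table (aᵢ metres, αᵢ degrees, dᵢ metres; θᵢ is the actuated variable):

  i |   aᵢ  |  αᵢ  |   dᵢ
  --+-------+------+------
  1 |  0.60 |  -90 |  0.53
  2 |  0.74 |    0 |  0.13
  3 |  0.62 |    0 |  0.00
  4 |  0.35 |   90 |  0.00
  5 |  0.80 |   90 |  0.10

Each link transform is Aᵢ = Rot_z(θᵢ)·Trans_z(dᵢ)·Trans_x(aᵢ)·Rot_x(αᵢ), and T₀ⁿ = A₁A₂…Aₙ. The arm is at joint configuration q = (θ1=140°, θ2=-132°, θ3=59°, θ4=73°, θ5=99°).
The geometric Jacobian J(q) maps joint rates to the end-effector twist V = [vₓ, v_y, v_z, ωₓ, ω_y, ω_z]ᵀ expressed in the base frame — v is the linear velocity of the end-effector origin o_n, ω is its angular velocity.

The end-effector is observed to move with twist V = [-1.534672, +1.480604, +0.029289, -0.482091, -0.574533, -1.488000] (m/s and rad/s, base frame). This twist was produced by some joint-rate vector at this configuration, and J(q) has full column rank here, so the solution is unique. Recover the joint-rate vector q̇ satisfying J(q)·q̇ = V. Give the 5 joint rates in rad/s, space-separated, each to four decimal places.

o_n = [-0.9829, -0.3764, 1.7728]
J₁: ẑ×o_n = [0.3764, -0.9829, 0.0000], ω = ẑ
J2: z=[-0.6428, -0.7660, 0.0000] o=[-0.4596, 0.3857, 0.5300] → [-0.9521, 0.7989, 0.0890, -0.6428, -0.7660, 0.0000]
J3: z=[-0.6428, -0.7660, 0.0000] o=[-0.1639, -0.0322, 1.0799] → [-0.5308, 0.4454, -0.4061, -0.6428, -0.7660, 0.0000]
J4: z=[-0.6428, -0.7660, 0.0000] o=[-0.3027, 0.0843, 1.6728] → [-0.0766, 0.0643, -0.2249, -0.6428, -0.7660, 0.0000]
J5: z=[-0.0000, 0.0000, 1.0000] o=[-0.5709, 0.3093, 1.6728] → [0.6857, -0.4120, 0.0000, -0.0000, 0.0000, 1.0000]
q̇ = J⁺·V = [-0.5250, 0.6710, 0.0700, 0.0090, -0.9630]

-0.5250 0.6710 0.0700 0.0090 -0.9630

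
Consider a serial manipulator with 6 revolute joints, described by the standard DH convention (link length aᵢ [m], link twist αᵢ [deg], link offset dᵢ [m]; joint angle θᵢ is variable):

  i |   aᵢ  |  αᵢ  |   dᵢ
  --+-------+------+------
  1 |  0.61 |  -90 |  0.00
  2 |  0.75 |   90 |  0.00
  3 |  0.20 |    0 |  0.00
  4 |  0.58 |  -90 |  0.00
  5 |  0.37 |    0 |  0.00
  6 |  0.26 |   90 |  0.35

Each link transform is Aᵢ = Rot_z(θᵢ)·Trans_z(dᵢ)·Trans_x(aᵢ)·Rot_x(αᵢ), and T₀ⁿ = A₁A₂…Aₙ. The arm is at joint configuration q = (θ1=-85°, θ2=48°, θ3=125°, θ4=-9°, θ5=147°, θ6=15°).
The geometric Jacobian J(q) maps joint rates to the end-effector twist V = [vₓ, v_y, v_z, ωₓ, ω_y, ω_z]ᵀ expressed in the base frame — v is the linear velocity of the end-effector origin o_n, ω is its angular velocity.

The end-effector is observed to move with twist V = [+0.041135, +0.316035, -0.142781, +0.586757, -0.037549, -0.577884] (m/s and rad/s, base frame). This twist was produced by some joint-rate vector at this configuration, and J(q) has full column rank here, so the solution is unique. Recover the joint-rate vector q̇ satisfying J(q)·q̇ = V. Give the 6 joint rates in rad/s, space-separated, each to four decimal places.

-0.2210 0.4230 -0.4880 0.3150 -0.3580 -0.0030

o_n = [0.0835, -0.6036, -0.4196]
J₁: ẑ×o_n = [0.6036, 0.0835, -0.0000], ω = ẑ
J2: z=[0.9962, 0.0872, 0.0000] o=[0.0532, -0.6077, 0.0000] → [-0.0366, 0.4180, 0.0014, 0.9962, 0.0872, 0.0000]
J3: z=[0.0648, -0.7403, 0.6691] o=[0.0969, -1.1076, -0.5574] → [-0.4392, -0.0179, 0.0227, 0.0648, -0.7403, 0.6691]
J4: z=[0.0648, -0.7403, 0.6691] o=[0.2534, -1.0169, -0.4721] → [-0.3154, -0.1171, -0.0990, 0.0648, -0.7403, 0.6691]
J5: z=[-0.4891, 0.5609, 0.6679] o=[0.7579, -0.8020, -0.2832] → [-0.2091, -0.5172, 0.2813, -0.4891, 0.5609, 0.6679]
J6: z=[-0.4891, 0.5609, 0.6679] o=[0.4749, -0.7678, -0.5191] → [-0.0539, -0.2128, 0.1393, -0.4891, 0.5609, 0.6679]
q̇ = J⁺·V = [-0.2210, 0.4230, -0.4880, 0.3150, -0.3580, -0.0030]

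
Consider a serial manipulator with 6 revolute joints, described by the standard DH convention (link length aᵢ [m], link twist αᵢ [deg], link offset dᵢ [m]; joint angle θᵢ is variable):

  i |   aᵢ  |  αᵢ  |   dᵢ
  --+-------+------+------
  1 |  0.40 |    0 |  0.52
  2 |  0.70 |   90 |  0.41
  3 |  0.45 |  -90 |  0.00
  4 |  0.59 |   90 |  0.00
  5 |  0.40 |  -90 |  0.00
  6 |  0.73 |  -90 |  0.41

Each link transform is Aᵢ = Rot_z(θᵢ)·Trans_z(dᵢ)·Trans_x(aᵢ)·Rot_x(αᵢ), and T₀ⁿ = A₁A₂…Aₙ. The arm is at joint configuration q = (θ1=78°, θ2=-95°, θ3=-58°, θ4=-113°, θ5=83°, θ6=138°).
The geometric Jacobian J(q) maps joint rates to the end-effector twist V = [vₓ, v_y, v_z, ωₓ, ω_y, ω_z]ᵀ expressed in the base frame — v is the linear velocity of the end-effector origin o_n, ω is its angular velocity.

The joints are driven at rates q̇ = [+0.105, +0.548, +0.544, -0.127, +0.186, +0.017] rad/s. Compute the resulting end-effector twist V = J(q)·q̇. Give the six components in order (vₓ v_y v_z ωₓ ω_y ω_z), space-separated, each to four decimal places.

0.6524 0.4611 0.2018 -0.3180 -0.3794 0.7264

o_n = [1.0011, -0.2484, 0.1735]
J₁: ẑ×o_n = [0.2484, 1.0011, -0.0000], ω = ẑ
J2: z=[0.0000, 0.0000, 1.0000] o=[0.0832, 0.3913, 0.5200] → [0.6397, 0.9179, -0.0000, 0.0000, 0.0000, 1.0000]
J3: z=[-0.2924, -0.9563, 0.0000] o=[0.7526, 0.1866, 0.9300] → [0.7234, -0.2212, 0.3649, -0.2924, -0.9563, 0.0000]
J4: z=[0.8110, -0.2479, 0.5299] o=[0.9806, 0.1169, 0.5484] → [0.2865, 0.3149, -0.2912, 0.8110, -0.2479, 0.5299]
J5: z=[-0.3522, 0.5163, 0.7806] o=[0.7050, -0.3668, 0.7439] → [-0.3868, 0.0302, -0.1945, -0.3522, 0.5163, 0.7806]
J6: z=[0.5625, 0.7834, -0.2643] o=[1.0042, -0.5052, 0.9704] → [-0.5565, 0.4491, 0.1468, 0.5625, 0.7834, -0.2643]
V = J·q̇ = [0.6524, 0.4611, 0.2018, -0.3180, -0.3794, 0.7264]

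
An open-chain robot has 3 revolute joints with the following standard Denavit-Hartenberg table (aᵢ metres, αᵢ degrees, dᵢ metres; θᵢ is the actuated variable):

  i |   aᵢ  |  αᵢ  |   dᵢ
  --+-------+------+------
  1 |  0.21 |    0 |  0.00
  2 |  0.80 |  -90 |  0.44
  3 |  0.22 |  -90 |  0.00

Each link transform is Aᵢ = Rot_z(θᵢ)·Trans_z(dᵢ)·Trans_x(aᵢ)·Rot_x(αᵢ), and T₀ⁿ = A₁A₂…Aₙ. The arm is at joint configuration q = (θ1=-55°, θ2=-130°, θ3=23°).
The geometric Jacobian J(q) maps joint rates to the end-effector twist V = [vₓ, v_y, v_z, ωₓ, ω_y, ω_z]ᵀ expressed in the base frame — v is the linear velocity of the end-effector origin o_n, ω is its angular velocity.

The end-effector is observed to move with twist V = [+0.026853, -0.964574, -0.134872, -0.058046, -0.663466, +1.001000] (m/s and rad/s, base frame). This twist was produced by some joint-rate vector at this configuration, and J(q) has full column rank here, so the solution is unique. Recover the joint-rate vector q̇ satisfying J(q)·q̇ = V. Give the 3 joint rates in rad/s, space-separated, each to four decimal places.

0.3330 0.6680 0.6660

o_n = [-0.8782, -0.0846, 0.3540]
J₁: ẑ×o_n = [0.0846, -0.8782, 0.0000], ω = ẑ
J2: z=[0.0000, 0.0000, 1.0000] o=[0.1205, -0.1720, 0.0000] → [-0.0874, -0.9987, 0.0000, 0.0000, 0.0000, 1.0000]
J3: z=[-0.0872, -0.9962, 0.0000] o=[-0.6765, -0.1023, 0.4400] → [0.0856, -0.0075, -0.2025, -0.0872, -0.9962, 0.0000]
q̇ = J⁺·V = [0.3330, 0.6680, 0.6660]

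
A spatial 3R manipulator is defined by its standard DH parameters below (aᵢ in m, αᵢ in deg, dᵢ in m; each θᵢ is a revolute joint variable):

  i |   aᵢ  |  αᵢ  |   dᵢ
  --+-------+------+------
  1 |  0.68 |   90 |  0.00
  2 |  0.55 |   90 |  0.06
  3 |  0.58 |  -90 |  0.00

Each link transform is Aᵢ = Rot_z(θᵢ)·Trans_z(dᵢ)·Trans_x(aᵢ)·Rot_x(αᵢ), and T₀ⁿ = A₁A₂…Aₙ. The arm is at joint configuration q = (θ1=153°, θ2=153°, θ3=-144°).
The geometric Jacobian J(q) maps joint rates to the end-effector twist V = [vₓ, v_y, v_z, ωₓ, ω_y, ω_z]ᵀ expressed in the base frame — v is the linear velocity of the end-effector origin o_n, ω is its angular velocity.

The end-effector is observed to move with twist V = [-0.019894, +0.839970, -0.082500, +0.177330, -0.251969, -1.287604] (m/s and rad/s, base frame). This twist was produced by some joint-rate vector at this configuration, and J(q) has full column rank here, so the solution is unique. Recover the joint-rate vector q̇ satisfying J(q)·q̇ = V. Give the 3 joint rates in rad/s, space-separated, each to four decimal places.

o_n = [-0.6693, 0.0257, 0.0367]
J₁: ẑ×o_n = [-0.0257, -0.6693, 0.0000], ω = ẑ
J2: z=[0.4540, 0.8910, 0.0000] o=[-0.6059, 0.3087, 0.0000] → [0.0327, -0.0166, -0.0720, 0.4540, 0.8910, 0.0000]
J3: z=[-0.4045, 0.2061, 0.8910] o=[-0.1420, 0.1397, 0.2497] → [0.0576, -0.5560, 0.1548, -0.4045, 0.2061, 0.8910]
q̇ = J⁺·V = [-0.7530, -0.1440, -0.6000]

-0.7530 -0.1440 -0.6000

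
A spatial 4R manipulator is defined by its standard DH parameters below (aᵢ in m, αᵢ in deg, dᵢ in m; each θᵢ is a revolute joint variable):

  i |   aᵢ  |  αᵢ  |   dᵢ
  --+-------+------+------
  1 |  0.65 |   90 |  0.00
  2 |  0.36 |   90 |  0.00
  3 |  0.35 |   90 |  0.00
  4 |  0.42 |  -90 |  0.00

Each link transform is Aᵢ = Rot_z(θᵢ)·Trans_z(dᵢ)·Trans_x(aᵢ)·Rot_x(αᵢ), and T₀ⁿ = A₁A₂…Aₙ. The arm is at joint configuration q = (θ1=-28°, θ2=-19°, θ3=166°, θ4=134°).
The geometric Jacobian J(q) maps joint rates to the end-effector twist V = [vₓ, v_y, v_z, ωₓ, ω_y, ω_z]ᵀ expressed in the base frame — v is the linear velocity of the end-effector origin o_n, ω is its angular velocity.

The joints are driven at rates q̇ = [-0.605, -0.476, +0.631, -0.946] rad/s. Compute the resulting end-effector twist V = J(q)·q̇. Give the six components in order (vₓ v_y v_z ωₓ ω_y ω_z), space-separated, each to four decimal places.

o_n = [0.7338, -0.4061, -0.3845]
J₁: ẑ×o_n = [0.4061, 0.7338, -0.0000], ω = ẑ
J2: z=[-0.4695, -0.8829, 0.0000] o=[0.5739, -0.3052, 0.0000] → [0.3395, -0.1805, 0.1886, -0.4695, -0.8829, 0.0000]
J3: z=[-0.2875, 0.1528, -0.9455] o=[0.8745, -0.4650, -0.1172] → [0.0148, 0.0562, 0.0046, -0.2875, 0.1528, -0.9455]
J4: z=[-0.2536, -0.9641, -0.0788] o=[0.5512, -0.3890, -0.0066] → [0.3629, -0.1102, 0.1804, -0.2536, -0.9641, -0.0788]
V = J·q̇ = [-0.7413, -0.2184, -0.2576, 0.2819, 1.4288, -1.1271]

-0.7413 -0.2184 -0.2576 0.2819 1.4288 -1.1271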